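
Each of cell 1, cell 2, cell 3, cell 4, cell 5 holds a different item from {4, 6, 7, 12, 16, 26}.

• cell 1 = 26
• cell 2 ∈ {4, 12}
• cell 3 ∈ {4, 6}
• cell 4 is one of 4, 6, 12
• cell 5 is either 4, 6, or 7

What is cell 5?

cell 1 must be 26 (only option left).
The 4 still-open variables draw from only 4 values {4, 6, 7, 12}, so each is used; only cell 5 can be 7, hence cell 5 = 7.

7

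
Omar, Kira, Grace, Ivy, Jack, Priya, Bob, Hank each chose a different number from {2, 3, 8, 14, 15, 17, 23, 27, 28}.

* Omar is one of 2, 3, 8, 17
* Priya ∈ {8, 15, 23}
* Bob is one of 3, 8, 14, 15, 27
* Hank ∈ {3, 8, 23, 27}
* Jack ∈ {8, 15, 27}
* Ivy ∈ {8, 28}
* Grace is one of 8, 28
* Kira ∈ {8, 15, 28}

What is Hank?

3

Grace and Ivy share exactly the 2 values {8, 28}; by pigeonhole those values go to them, so strike 8, 28 from Omar, Kira, Jack, Priya, Bob, Hank.
Kira has just one choice, so Kira = 15. Strike 15 from Jack, Priya, Bob.
Jack's domain is down to {27}, so Jack = 27. Strike 27 from Bob, Hank.
Priya must be 23 (only option left). Eliminate 23 elsewhere: Hank.
So Hank = 3.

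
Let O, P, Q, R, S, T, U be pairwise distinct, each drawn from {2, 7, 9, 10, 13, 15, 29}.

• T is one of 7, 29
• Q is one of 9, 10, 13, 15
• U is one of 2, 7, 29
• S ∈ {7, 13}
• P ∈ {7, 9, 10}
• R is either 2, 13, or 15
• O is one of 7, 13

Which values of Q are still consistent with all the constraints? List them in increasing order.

9, 10

O and S share exactly the 2 values {7, 13}; by pigeonhole those values go to them, so strike 7, 13 from P, Q, R, T, U.
T's domain is down to {29}, so T = 29. Strike 29 from U.
That leaves U = 2. So R can't be 2.
R must be 15 (only option left). So Q can't be 15.
No further eliminations apply; Q can still be any of 9, 10.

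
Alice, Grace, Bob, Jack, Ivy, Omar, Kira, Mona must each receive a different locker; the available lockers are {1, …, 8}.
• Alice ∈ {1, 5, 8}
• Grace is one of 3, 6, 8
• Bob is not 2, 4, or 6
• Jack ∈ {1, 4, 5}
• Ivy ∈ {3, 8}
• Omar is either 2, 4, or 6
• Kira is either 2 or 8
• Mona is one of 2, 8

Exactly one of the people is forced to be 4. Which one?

The 8 variables draw from only 8 values {1, 2, 3, 4, 5, 6, 7, 8}, so each is used; only Bob can be 7, hence Bob = 7.
Kira and Mona between them cover only {2, 8} — a naked pair. Remove those values from Alice, Grace, Ivy, Omar.
Ivy's domain is down to {3}, so Ivy = 3. Eliminate 3 elsewhere: Grace.
That leaves Grace = 6. Eliminate 6 elsewhere: Omar.
So 4 goes to Omar.

Omar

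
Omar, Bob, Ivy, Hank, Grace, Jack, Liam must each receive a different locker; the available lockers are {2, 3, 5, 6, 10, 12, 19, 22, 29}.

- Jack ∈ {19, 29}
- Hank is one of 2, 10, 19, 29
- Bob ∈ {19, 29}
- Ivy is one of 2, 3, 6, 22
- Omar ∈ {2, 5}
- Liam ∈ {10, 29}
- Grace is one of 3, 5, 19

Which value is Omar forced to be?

Bob and Jack share exactly the 2 values {19, 29}; by pigeonhole those values go to them, so strike 19, 29 from Hank, Grace, Liam.
Liam has just one choice, so Liam = 10. Strike 10 from Hank.
Hank has just one choice, so Hank = 2. Strike 2 from Omar, Ivy.
So Omar = 5.

5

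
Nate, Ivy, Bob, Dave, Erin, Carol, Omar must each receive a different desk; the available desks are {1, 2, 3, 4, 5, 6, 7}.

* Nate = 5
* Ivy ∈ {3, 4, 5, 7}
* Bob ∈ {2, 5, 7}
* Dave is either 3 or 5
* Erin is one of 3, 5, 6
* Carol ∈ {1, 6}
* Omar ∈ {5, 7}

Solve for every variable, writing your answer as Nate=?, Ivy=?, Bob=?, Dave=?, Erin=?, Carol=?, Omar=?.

Nate's domain is down to {5}, so Nate = 5. Remove 5 from Ivy, Bob, Dave, Erin, Omar.
Dave must be 3 (only option left). So Ivy, Erin can't be 3.
Erin must be 6 (only option left). Eliminate 6 elsewhere: Carol.
Carol must be 1 (only option left).
Omar's domain is down to {7}, so Omar = 7. So Ivy, Bob can't be 7.
Ivy's domain is down to {4}, so Ivy = 4.
Bob must be 2 (only option left).

Nate=5, Ivy=4, Bob=2, Dave=3, Erin=6, Carol=1, Omar=7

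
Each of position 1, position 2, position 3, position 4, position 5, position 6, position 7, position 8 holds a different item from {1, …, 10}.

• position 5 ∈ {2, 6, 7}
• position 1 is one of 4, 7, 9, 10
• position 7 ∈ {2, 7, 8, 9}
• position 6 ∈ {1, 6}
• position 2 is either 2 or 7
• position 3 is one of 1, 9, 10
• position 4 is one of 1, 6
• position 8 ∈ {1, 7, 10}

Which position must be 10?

position 8

The 8 variables draw from only 8 values {1, 2, 4, 6, 7, 8, 9, 10}, so each is used; only position 1 can be 4, hence position 1 = 4.
The 7 still-open variables together cover exactly {1, 2, 6, 7, 8, 9, 10} — 7 values for 7 variables — and 8 appears only in position 7's list, so position 7 = 8.
The 6 still-open variables together cover exactly {1, 2, 6, 7, 9, 10} — 6 values for 6 variables — and 9 appears only in position 3's list, so position 3 = 9.
The 5 still-open variables draw from only 5 values {1, 2, 6, 7, 10}, so each is used; only position 8 can be 10, hence position 8 = 10.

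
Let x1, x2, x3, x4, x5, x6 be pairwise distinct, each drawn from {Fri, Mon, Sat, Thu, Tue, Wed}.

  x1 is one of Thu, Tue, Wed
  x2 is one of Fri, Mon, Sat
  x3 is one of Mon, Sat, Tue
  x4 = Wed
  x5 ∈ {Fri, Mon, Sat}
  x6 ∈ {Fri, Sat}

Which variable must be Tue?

x4's domain is down to {Wed}, so x4 = Wed. So x1 can't be Wed.
Among the 5 still-open variables, Thu fits only x1 (and all 5 values in {Fri, Mon, Sat, Thu, Tue} must be used), so x1 = Thu.
Among the 4 still-open variables, Tue fits only x3 (and all 4 values in {Fri, Mon, Sat, Tue} must be used), so x3 = Tue.

x3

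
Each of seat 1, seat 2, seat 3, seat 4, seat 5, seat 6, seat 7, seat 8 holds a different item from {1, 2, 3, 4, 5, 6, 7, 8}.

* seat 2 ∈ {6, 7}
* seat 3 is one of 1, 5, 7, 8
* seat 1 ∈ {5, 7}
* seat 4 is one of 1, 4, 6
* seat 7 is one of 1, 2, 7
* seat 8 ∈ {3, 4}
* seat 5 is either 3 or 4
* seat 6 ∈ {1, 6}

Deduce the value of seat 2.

The 8 variables draw from only 8 values {1, 2, 3, 4, 5, 6, 7, 8}, so each is used; only seat 7 can be 2, hence seat 7 = 2.
The 7 still-open variables together cover exactly {1, 3, 4, 5, 6, 7, 8} — 7 values for 7 variables — and 8 appears only in seat 3's list, so seat 3 = 8.
Among the 6 still-open variables, 5 fits only seat 1 (and all 6 values in {1, 3, 4, 5, 6, 7} must be used), so seat 1 = 5.
The 5 still-open variables draw from only 5 values {1, 3, 4, 6, 7}, so each is used; only seat 2 can be 7, hence seat 2 = 7.

7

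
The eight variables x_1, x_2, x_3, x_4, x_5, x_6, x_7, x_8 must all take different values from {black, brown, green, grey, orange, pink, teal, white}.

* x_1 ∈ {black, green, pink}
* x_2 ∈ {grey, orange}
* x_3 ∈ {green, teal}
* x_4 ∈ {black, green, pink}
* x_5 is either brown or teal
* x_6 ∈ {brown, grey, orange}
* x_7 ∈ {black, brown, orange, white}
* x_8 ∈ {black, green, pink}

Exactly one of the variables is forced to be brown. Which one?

x_5

The 8 variables together cover exactly {black, brown, green, grey, orange, pink, teal, white} — 8 values for 8 variables — and white appears only in x_7's list, so x_7 = white.
x_1, x_4, x_8 between them cover only {black, green, pink} — a naked triple. Remove those values from x_3.
x_3 has just one choice, so x_3 = teal. Remove teal from x_5.
So brown goes to x_5.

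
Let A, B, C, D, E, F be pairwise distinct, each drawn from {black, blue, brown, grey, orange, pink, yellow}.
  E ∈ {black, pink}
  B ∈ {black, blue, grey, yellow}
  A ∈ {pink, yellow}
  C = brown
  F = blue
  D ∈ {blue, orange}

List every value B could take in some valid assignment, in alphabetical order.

C must be brown (only option left).
F must be blue (only option left). So B, D can't be blue.
D has just one choice, so D = orange.
No further eliminations apply; B can still be any of black, grey, yellow.

black, grey, yellow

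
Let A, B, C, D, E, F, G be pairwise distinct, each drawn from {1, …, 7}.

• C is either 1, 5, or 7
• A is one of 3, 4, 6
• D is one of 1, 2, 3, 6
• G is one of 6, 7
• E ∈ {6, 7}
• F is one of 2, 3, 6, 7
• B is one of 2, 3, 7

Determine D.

The 7 variables together cover exactly {1, 2, 3, 4, 5, 6, 7} — 7 values for 7 variables — and 4 appears only in A's list, so A = 4.
Among the 6 still-open variables, 5 fits only C (and all 6 values in {1, 2, 3, 5, 6, 7} must be used), so C = 5.
Among the 5 still-open variables, 1 fits only D (and all 5 values in {1, 2, 3, 6, 7} must be used), so D = 1.

1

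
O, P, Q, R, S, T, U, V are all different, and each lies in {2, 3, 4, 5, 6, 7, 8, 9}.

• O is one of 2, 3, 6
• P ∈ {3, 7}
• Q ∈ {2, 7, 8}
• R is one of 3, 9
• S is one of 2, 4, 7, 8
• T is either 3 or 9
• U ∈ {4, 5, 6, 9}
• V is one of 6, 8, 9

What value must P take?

The 8 variables together cover exactly {2, 3, 4, 5, 6, 7, 8, 9} — 8 values for 8 variables — and 5 appears only in U's list, so U = 5.
The 7 still-open variables together cover exactly {2, 3, 4, 6, 7, 8, 9} — 7 values for 7 variables — and 4 appears only in S's list, so S = 4.
R and T share exactly the 2 values {3, 9}; by pigeonhole those values go to them, so strike 3, 9 from O, P, V.
So P = 7.

7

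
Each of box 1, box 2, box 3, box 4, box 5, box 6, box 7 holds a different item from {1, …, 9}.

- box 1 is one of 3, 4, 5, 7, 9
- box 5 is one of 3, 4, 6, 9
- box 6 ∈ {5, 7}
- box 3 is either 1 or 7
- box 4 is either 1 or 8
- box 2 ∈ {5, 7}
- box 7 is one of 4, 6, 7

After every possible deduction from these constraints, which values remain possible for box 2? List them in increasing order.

5, 7

box 2 and box 6 share exactly the 2 values {5, 7}; by pigeonhole those values go to them, so strike 5, 7 from box 1, box 3, box 7.
box 3's domain is down to {1}, so box 3 = 1. Remove 1 from box 4.
That leaves box 4 = 8.
No further eliminations apply; box 2 can still be any of 5, 7.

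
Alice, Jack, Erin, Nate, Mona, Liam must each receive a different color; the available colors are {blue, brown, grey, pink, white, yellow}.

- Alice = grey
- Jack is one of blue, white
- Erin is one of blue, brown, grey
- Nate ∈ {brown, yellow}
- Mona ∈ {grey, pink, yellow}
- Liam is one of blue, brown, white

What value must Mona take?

Alice must be grey (only option left). Eliminate grey elsewhere: Erin, Mona.
The 5 still-open variables draw from only 5 values {blue, brown, pink, white, yellow}, so each is used; only Mona can be pink, hence Mona = pink.

pink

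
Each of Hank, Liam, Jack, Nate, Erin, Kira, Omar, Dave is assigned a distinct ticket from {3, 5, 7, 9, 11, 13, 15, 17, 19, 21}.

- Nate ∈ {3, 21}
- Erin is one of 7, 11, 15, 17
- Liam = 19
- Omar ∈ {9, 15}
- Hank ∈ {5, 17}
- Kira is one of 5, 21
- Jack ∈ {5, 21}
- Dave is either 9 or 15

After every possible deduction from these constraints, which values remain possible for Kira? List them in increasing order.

5, 21

Liam must be 19 (only option left).
Jack and Kira share exactly the 2 values {5, 21}; by pigeonhole those values go to them, so strike 5, 21 from Hank, Nate.
Hank's domain is down to {17}, so Hank = 17. Strike 17 from Erin.
Nate has just one choice, so Nate = 3.
Omar and Dave between them cover only {9, 15} — a naked pair. Remove those values from Erin.
No further eliminations apply; Kira can still be any of 5, 21.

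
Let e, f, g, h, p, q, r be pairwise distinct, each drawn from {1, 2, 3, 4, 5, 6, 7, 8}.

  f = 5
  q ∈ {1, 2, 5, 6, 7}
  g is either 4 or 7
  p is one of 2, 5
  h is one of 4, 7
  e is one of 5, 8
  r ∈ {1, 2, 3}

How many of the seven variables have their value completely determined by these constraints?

3

f must be 5 (only option left). So e, p, q can't be 5.
p's domain is down to {2}, so p = 2. Remove 2 from q, r.
e must be 8 (only option left).
The 2 variables g and h are confined to {4, 7}, which locks those values in; drop them from q.
Determined: e=8, f=5, p=2. The other variables each still have more than one consistent value. That makes 3.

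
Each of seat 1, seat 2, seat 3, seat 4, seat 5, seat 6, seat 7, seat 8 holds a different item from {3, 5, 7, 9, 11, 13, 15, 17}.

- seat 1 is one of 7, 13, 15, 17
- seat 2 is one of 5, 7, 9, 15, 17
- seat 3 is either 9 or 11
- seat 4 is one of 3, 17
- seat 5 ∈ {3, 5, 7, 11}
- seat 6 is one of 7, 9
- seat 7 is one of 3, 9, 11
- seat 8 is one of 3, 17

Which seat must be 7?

seat 6

The 8 variables draw from only 8 values {3, 5, 7, 9, 11, 13, 15, 17}, so each is used; only seat 1 can be 13, hence seat 1 = 13.
Among the 7 still-open variables, 15 fits only seat 2 (and all 7 values in {3, 5, 7, 9, 11, 15, 17} must be used), so seat 2 = 15.
Among the 6 still-open variables, 5 fits only seat 5 (and all 6 values in {3, 5, 7, 9, 11, 17} must be used), so seat 5 = 5.
The 5 still-open variables draw from only 5 values {3, 7, 9, 11, 17}, so each is used; only seat 6 can be 7, hence seat 6 = 7.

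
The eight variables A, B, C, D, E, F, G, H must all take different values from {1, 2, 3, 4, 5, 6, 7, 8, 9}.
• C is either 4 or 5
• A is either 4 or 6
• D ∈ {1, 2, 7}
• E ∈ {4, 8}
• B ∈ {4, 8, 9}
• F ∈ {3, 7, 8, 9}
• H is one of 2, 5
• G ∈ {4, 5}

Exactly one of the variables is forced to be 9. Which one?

C and G between them cover only {4, 5} — a naked pair. Remove those values from A, B, E, H.
A has just one choice, so A = 6.
E must be 8 (only option left). Remove 8 from B, F.
So 9 goes to B.

B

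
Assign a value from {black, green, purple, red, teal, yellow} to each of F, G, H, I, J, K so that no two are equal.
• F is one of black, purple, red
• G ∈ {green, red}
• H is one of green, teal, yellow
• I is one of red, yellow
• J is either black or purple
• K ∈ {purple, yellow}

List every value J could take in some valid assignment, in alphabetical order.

Among the 6 variables, teal fits only H (and all 6 values in {black, green, purple, red, teal, yellow} must be used), so H = teal.
Among the 5 still-open variables, green fits only G (and all 5 values in {black, green, purple, red, yellow} must be used), so G = green.
No further eliminations apply; J can still be any of black, purple.

black, purple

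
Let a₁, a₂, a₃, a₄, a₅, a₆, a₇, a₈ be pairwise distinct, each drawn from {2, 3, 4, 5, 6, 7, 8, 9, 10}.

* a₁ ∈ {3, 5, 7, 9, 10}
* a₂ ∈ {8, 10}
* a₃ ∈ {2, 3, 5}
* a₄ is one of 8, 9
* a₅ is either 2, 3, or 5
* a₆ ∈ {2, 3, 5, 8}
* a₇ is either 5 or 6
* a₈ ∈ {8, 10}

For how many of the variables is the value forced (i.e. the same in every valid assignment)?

The 8 variables together cover exactly {2, 3, 5, 6, 7, 8, 9, 10} — 8 values for 8 variables — and 6 appears only in a₇'s list, so a₇ = 6.
Among the 7 still-open variables, 7 fits only a₁ (and all 7 values in {2, 3, 5, 7, 8, 9, 10} must be used), so a₁ = 7.
The 6 still-open variables together cover exactly {2, 3, 5, 8, 9, 10} — 6 values for 6 variables — and 9 appears only in a₄'s list, so a₄ = 9.
a₂ and a₈ share exactly the 2 values {8, 10}; by pigeonhole those values go to them, so strike 8, 10 from a₆.
Determined: a₁=7, a₄=9, a₇=6. The other variables each still have more than one consistent value. That makes 3.

3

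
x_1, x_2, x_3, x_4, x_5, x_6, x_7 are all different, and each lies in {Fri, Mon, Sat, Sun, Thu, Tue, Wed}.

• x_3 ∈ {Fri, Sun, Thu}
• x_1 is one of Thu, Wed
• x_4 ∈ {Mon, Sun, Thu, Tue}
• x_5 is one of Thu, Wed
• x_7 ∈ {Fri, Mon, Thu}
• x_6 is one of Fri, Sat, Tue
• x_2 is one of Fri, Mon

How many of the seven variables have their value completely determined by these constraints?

3

Among the 7 variables, Sat fits only x_6 (and all 7 values in {Fri, Mon, Sat, Sun, Thu, Tue, Wed} must be used), so x_6 = Sat.
Among the 6 still-open variables, Tue fits only x_4 (and all 6 values in {Fri, Mon, Sun, Thu, Tue, Wed} must be used), so x_4 = Tue.
The 5 still-open variables together cover exactly {Fri, Mon, Sun, Thu, Wed} — 5 values for 5 variables — and Sun appears only in x_3's list, so x_3 = Sun.
x_1 and x_5 share exactly the 2 values {Thu, Wed}; by pigeonhole those values go to them, so strike Thu, Wed from x_7.
Determined: x_3=Sun, x_4=Tue, x_6=Sat. The other variables each still have more than one consistent value. That makes 3.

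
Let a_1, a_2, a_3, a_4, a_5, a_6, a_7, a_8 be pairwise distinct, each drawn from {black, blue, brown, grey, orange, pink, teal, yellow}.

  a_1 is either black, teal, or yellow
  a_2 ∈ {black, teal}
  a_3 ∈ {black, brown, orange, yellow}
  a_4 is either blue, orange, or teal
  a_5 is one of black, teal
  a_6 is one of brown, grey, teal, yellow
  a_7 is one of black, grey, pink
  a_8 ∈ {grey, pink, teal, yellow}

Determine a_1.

yellow

The 8 variables draw from only 8 values {black, blue, brown, grey, orange, pink, teal, yellow}, so each is used; only a_4 can be blue, hence a_4 = blue.
Among the 7 still-open variables, orange fits only a_3 (and all 7 values in {black, brown, grey, orange, pink, teal, yellow} must be used), so a_3 = orange.
Among the 6 still-open variables, brown fits only a_6 (and all 6 values in {black, brown, grey, pink, teal, yellow} must be used), so a_6 = brown.
a_2 and a_5 share exactly the 2 values {black, teal}; by pigeonhole those values go to them, so strike black, teal from a_1, a_7, a_8.
So a_1 = yellow.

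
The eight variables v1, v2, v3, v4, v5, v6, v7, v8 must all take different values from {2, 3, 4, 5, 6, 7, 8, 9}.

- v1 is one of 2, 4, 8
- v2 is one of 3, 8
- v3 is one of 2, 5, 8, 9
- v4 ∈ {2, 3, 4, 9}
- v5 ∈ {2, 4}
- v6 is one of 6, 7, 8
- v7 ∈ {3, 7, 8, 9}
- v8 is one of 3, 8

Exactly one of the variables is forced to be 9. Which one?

v4

Among the 8 variables, 5 fits only v3 (and all 8 values in {2, 3, 4, 5, 6, 7, 8, 9} must be used), so v3 = 5.
Among the 7 still-open variables, 6 fits only v6 (and all 7 values in {2, 3, 4, 6, 7, 8, 9} must be used), so v6 = 6.
The 6 still-open variables together cover exactly {2, 3, 4, 7, 8, 9} — 6 values for 6 variables — and 7 appears only in v7's list, so v7 = 7.
The 5 still-open variables draw from only 5 values {2, 3, 4, 8, 9}, so each is used; only v4 can be 9, hence v4 = 9.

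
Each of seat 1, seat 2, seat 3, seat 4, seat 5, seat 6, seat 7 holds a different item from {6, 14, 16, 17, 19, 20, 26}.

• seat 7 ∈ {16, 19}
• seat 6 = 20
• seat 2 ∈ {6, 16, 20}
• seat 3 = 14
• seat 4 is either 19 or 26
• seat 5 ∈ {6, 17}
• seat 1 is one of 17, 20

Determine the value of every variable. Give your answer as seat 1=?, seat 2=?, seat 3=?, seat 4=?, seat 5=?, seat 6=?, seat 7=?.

seat 3's domain is down to {14}, so seat 3 = 14.
seat 6 has just one choice, so seat 6 = 20. Strike 20 from seat 1, seat 2.
That leaves seat 1 = 17. So seat 5 can't be 17.
That leaves seat 5 = 6. Strike 6 from seat 2.
seat 2 must be 16 (only option left). So seat 7 can't be 16.
seat 7's domain is down to {19}, so seat 7 = 19. Strike 19 from seat 4.
That leaves seat 4 = 26.

seat 1=17, seat 2=16, seat 3=14, seat 4=26, seat 5=6, seat 6=20, seat 7=19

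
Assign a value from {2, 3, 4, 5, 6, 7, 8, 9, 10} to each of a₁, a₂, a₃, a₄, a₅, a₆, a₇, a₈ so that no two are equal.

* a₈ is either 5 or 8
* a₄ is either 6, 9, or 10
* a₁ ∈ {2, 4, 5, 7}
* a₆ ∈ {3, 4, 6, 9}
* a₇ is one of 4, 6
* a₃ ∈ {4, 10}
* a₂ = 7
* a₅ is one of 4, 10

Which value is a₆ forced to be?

3

a₂ has just one choice, so a₂ = 7. Strike 7 from a₁.
a₃ and a₅ between them cover only {4, 10} — a naked pair. Remove those values from a₁, a₄, a₆, a₇.
a₇'s domain is down to {6}, so a₇ = 6. So a₄, a₆ can't be 6.
That leaves a₄ = 9. So a₆ can't be 9.
So a₆ = 3.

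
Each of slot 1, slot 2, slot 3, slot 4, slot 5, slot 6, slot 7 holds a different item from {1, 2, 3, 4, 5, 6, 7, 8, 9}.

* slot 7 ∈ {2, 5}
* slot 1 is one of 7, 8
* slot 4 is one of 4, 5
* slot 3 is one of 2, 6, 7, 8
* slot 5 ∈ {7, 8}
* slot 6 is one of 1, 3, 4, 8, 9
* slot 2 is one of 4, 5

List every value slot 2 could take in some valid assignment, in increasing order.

slot 1 and slot 5 share exactly the 2 values {7, 8}; by pigeonhole those values go to them, so strike 7, 8 from slot 3, slot 6.
slot 2 and slot 4 between them cover only {4, 5} — a naked pair. Remove those values from slot 6, slot 7.
slot 7 has just one choice, so slot 7 = 2. Eliminate 2 elsewhere: slot 3.
slot 3's domain is down to {6}, so slot 3 = 6.
No further eliminations apply; slot 2 can still be any of 4, 5.

4, 5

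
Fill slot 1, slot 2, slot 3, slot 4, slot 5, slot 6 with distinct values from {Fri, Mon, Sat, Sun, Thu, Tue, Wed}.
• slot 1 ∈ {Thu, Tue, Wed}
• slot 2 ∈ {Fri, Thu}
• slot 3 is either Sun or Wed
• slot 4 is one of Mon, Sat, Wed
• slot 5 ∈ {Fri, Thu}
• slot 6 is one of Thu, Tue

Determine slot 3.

Sun

slot 2 and slot 5 share exactly the 2 values {Fri, Thu}; by pigeonhole those values go to them, so strike Fri, Thu from slot 1, slot 6.
slot 6 must be Tue (only option left). Remove Tue from slot 1.
slot 1's domain is down to {Wed}, so slot 1 = Wed. Strike Wed from slot 3, slot 4.
So slot 3 = Sun.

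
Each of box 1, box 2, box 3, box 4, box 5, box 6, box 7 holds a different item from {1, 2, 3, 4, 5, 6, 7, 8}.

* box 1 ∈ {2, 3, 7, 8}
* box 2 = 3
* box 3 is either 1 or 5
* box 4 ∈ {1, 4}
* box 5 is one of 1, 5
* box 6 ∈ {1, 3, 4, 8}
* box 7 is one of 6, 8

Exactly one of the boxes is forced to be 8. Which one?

box 6

box 2 must be 3 (only option left). Eliminate 3 elsewhere: box 1, box 6.
box 3 and box 5 share exactly the 2 values {1, 5}; by pigeonhole those values go to them, so strike 1, 5 from box 4, box 6.
That leaves box 4 = 4. So box 6 can't be 4.
So 8 goes to box 6.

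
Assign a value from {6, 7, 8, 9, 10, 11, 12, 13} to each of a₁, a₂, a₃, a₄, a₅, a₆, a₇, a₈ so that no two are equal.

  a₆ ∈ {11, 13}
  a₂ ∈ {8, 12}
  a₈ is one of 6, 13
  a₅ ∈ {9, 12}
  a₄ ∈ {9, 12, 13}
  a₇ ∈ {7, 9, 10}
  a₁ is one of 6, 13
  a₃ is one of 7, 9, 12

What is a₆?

11

Among the 8 variables, 8 fits only a₂ (and all 8 values in {6, 7, 8, 9, 10, 11, 12, 13} must be used), so a₂ = 8.
The 7 still-open variables draw from only 7 values {6, 7, 9, 10, 11, 12, 13}, so each is used; only a₇ can be 10, hence a₇ = 10.
Among the 6 still-open variables, 7 fits only a₃ (and all 6 values in {6, 7, 9, 11, 12, 13} must be used), so a₃ = 7.
The 5 still-open variables draw from only 5 values {6, 9, 11, 12, 13}, so each is used; only a₆ can be 11, hence a₆ = 11.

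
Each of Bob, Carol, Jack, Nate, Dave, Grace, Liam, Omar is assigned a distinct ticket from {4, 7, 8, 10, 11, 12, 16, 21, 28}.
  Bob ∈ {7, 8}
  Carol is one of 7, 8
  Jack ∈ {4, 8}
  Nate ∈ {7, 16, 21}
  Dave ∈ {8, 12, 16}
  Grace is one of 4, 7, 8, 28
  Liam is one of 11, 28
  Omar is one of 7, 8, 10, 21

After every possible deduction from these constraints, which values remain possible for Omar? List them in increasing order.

Bob and Carol between them cover only {7, 8} — a naked pair. Remove those values from Jack, Nate, Dave, Grace, Omar.
Jack must be 4 (only option left). So Grace can't be 4.
That leaves Grace = 28. Strike 28 from Liam.
Liam must be 11 (only option left).
No further eliminations apply; Omar can still be any of 10, 21.

10, 21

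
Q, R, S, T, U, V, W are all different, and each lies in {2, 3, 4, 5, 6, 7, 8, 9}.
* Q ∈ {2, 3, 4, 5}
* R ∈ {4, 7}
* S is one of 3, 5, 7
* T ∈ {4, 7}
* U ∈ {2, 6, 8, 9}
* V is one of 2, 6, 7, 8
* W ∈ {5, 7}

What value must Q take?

2

R and T between them cover only {4, 7} — a naked pair. Remove those values from Q, S, V, W.
W's domain is down to {5}, so W = 5. Remove 5 from Q, S.
S has just one choice, so S = 3. Remove 3 from Q.
So Q = 2.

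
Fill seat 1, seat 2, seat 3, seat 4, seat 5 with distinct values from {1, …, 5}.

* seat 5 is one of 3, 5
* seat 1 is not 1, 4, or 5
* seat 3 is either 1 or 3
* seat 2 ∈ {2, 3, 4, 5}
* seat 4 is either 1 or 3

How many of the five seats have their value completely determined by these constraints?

The 5 variables draw from only 5 values {1, 2, 3, 4, 5}, so each is used; only seat 2 can be 4, hence seat 2 = 4.
The 4 still-open variables together cover exactly {1, 2, 3, 5} — 4 values for 4 variables — and 2 appears only in seat 1's list, so seat 1 = 2.
Among the 3 still-open variables, 5 fits only seat 5 (and all 3 values in {1, 3, 5} must be used), so seat 5 = 5.
Determined: seat 1=2, seat 2=4, seat 5=5. The other seats each still have more than one consistent value. That makes 3.

3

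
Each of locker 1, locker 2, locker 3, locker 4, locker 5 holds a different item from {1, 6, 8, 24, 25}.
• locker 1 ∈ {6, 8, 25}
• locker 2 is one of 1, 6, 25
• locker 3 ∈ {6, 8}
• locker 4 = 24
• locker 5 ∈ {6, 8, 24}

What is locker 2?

locker 4 has just one choice, so locker 4 = 24. Eliminate 24 elsewhere: locker 5.
The 4 still-open variables draw from only 4 values {1, 6, 8, 25}, so each is used; only locker 2 can be 1, hence locker 2 = 1.

1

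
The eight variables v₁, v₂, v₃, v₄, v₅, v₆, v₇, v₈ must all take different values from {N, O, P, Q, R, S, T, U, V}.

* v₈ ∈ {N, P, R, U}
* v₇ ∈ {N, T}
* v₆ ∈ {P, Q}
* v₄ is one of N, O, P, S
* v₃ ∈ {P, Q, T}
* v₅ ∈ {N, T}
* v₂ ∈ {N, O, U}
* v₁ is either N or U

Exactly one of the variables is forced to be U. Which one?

v₁

The 8 variables draw from only 8 values {N, O, P, Q, R, S, T, U}, so each is used; only v₈ can be R, hence v₈ = R.
Among the 7 still-open variables, S fits only v₄ (and all 7 values in {N, O, P, Q, S, T, U} must be used), so v₄ = S.
The 6 still-open variables draw from only 6 values {N, O, P, Q, T, U}, so each is used; only v₂ can be O, hence v₂ = O.
Among the 5 still-open variables, U fits only v₁ (and all 5 values in {N, P, Q, T, U} must be used), so v₁ = U.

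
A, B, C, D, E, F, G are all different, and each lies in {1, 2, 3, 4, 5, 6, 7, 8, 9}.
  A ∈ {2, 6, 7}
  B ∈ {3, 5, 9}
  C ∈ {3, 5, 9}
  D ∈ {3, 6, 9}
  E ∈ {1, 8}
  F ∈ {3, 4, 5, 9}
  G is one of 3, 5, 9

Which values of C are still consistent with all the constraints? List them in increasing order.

B, C, G between them cover only {3, 5, 9} — a naked triple. Remove those values from D, F.
D must be 6 (only option left). Strike 6 from A.
F must be 4 (only option left).
No further eliminations apply; C can still be any of 3, 5, 9.

3, 5, 9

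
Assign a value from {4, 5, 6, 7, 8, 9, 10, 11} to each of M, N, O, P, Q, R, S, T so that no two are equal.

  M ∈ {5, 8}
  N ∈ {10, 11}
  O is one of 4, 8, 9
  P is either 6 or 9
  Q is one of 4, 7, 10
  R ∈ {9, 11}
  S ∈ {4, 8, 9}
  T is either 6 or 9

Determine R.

11

The 8 variables together cover exactly {4, 5, 6, 7, 8, 9, 10, 11} — 8 values for 8 variables — and 5 appears only in M's list, so M = 5.
The 7 still-open variables together cover exactly {4, 6, 7, 8, 9, 10, 11} — 7 values for 7 variables — and 7 appears only in Q's list, so Q = 7.
Among the 6 still-open variables, 10 fits only N (and all 6 values in {4, 6, 8, 9, 10, 11} must be used), so N = 10.
The 5 still-open variables together cover exactly {4, 6, 8, 9, 11} — 5 values for 5 variables — and 11 appears only in R's list, so R = 11.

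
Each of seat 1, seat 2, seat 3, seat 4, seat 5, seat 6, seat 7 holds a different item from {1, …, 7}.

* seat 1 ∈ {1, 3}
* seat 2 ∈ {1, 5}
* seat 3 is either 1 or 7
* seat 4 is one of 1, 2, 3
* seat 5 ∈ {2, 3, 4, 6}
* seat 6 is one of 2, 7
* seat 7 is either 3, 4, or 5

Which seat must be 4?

The 7 variables together cover exactly {1, 2, 3, 4, 5, 6, 7} — 7 values for 7 variables — and 6 appears only in seat 5's list, so seat 5 = 6.
The 6 still-open variables together cover exactly {1, 2, 3, 4, 5, 7} — 6 values for 6 variables — and 4 appears only in seat 7's list, so seat 7 = 4.

seat 7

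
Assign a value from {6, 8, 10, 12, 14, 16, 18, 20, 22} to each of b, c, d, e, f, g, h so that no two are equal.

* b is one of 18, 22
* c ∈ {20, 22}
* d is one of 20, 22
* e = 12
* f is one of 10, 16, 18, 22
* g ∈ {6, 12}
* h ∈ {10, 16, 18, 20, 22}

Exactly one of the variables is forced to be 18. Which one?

e must be 12 (only option left). Remove 12 from g.
That leaves g = 6.
c and d share exactly the 2 values {20, 22}; by pigeonhole those values go to them, so strike 20, 22 from b, f, h.
So 18 goes to b.

b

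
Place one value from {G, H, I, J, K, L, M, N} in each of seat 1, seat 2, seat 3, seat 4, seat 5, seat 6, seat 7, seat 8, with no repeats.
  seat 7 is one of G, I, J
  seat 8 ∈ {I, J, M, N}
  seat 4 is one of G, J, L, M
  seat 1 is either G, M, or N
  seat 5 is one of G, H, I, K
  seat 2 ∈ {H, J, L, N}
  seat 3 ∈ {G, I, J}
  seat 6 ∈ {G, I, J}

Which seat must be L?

seat 4

The 8 variables draw from only 8 values {G, H, I, J, K, L, M, N}, so each is used; only seat 5 can be K, hence seat 5 = K.
The 7 still-open variables together cover exactly {G, H, I, J, L, M, N} — 7 values for 7 variables — and H appears only in seat 2's list, so seat 2 = H.
Among the 6 still-open variables, L fits only seat 4 (and all 6 values in {G, I, J, L, M, N} must be used), so seat 4 = L.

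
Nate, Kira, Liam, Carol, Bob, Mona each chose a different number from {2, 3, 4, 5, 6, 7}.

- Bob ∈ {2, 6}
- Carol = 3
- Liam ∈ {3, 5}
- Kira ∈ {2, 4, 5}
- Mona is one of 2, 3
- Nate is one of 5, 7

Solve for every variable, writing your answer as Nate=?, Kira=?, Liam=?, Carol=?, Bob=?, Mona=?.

Nate=7, Kira=4, Liam=5, Carol=3, Bob=6, Mona=2

Carol must be 3 (only option left). So Liam, Mona can't be 3.
Mona's domain is down to {2}, so Mona = 2. So Kira, Bob can't be 2.
Liam's domain is down to {5}, so Liam = 5. Remove 5 from Nate, Kira.
Bob must be 6 (only option left).
Nate has just one choice, so Nate = 7.
That leaves Kira = 4.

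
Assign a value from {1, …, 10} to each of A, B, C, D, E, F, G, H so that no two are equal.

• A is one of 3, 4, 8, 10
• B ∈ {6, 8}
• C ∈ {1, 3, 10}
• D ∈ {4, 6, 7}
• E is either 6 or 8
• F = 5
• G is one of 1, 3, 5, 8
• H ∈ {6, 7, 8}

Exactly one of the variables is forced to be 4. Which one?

F must be 5 (only option left). Eliminate 5 elsewhere: G.
The 2 variables B and E are confined to {6, 8}, which locks those values in; drop them from A, D, G, H.
H's domain is down to {7}, so H = 7. Strike 7 from D.
So 4 goes to D.

D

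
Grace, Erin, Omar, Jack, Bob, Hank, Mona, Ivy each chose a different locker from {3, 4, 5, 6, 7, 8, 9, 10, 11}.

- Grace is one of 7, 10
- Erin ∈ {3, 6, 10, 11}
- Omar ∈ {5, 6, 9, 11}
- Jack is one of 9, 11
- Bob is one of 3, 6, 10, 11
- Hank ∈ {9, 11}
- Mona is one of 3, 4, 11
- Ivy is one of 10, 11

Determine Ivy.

10

The 8 variables draw from only 8 values {3, 4, 5, 6, 7, 9, 10, 11}, so each is used; only Mona can be 4, hence Mona = 4.
The 7 still-open variables draw from only 7 values {3, 5, 6, 7, 9, 10, 11}, so each is used; only Omar can be 5, hence Omar = 5.
Among the 6 still-open variables, 7 fits only Grace (and all 6 values in {3, 6, 7, 9, 10, 11} must be used), so Grace = 7.
The 2 variables Jack and Hank are confined to {9, 11}, which locks those values in; drop them from Erin, Bob, Ivy.
So Ivy = 10.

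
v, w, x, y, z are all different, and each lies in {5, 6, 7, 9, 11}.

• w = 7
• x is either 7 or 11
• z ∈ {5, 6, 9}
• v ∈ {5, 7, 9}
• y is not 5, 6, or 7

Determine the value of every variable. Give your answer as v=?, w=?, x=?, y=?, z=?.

v=5, w=7, x=11, y=9, z=6

w has just one choice, so w = 7. Eliminate 7 elsewhere: v, x.
That leaves x = 11. So y can't be 11.
That leaves y = 9. Remove 9 from v, z.
v's domain is down to {5}, so v = 5. Strike 5 from z.
z's domain is down to {6}, so z = 6.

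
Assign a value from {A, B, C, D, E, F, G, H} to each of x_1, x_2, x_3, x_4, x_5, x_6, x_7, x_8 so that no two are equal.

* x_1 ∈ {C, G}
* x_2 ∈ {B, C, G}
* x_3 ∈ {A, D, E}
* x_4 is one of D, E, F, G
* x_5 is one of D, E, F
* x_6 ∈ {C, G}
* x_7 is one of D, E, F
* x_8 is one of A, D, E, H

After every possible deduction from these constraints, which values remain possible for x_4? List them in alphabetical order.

The 8 variables draw from only 8 values {A, B, C, D, E, F, G, H}, so each is used; only x_2 can be B, hence x_2 = B.
The 7 still-open variables together cover exactly {A, C, D, E, F, G, H} — 7 values for 7 variables — and H appears only in x_8's list, so x_8 = H.
Among the 6 still-open variables, A fits only x_3 (and all 6 values in {A, C, D, E, F, G} must be used), so x_3 = A.
The 2 variables x_1 and x_6 are confined to {C, G}, which locks those values in; drop them from x_4.
No further eliminations apply; x_4 can still be any of D, E, F.

D, E, F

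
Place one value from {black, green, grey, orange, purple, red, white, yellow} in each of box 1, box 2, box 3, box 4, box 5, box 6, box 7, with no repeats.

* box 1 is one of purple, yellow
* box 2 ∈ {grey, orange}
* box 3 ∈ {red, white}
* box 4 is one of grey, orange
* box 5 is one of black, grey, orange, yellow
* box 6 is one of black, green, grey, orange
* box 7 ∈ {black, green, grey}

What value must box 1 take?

purple

The 2 variables box 2 and box 4 are confined to {grey, orange}, which locks those values in; drop them from box 5, box 6, box 7.
The 2 variables box 6 and box 7 are confined to {black, green}, which locks those values in; drop them from box 5.
box 5's domain is down to {yellow}, so box 5 = yellow. Eliminate yellow elsewhere: box 1.
So box 1 = purple.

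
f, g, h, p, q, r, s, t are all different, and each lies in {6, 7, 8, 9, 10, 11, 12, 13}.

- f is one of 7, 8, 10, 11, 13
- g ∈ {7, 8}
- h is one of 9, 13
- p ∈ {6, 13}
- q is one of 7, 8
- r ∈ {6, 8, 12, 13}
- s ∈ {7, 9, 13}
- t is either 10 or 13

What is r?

12

The 8 variables draw from only 8 values {6, 7, 8, 9, 10, 11, 12, 13}, so each is used; only f can be 11, hence f = 11.
The 7 still-open variables draw from only 7 values {6, 7, 8, 9, 10, 12, 13}, so each is used; only t can be 10, hence t = 10.
The 6 still-open variables together cover exactly {6, 7, 8, 9, 12, 13} — 6 values for 6 variables — and 12 appears only in r's list, so r = 12.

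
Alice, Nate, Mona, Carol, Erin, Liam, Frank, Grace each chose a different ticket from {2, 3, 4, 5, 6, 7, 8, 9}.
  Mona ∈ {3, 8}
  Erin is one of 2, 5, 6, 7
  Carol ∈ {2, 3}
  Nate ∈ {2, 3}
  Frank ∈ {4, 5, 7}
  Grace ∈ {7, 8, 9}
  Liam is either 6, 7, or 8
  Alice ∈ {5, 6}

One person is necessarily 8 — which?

The 8 variables draw from only 8 values {2, 3, 4, 5, 6, 7, 8, 9}, so each is used; only Frank can be 4, hence Frank = 4.
Among the 7 still-open variables, 9 fits only Grace (and all 7 values in {2, 3, 5, 6, 7, 8, 9} must be used), so Grace = 9.
Nate and Carol between them cover only {2, 3} — a naked pair. Remove those values from Mona, Erin.
So 8 goes to Mona.

Mona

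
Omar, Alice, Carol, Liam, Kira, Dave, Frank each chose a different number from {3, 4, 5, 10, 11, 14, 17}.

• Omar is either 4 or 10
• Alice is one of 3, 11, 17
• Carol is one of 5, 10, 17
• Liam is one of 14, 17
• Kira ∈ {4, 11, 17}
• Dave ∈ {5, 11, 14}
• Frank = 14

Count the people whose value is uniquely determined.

Frank has just one choice, so Frank = 14. Strike 14 from Liam, Dave.
Liam's domain is down to {17}, so Liam = 17. Remove 17 from Alice, Carol, Kira.
The 5 still-open variables together cover exactly {3, 4, 5, 10, 11} — 5 values for 5 variables — and 3 appears only in Alice's list, so Alice = 3.
Determined: Alice=3, Liam=17, Frank=14. The other people each still have more than one consistent value. That makes 3.

3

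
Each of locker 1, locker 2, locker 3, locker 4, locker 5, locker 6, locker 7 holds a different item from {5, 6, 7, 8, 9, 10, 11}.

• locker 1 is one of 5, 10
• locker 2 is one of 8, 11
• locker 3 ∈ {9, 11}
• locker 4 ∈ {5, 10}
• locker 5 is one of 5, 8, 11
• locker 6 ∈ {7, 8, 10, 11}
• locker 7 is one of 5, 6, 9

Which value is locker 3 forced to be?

9

Among the 7 variables, 6 fits only locker 7 (and all 7 values in {5, 6, 7, 8, 9, 10, 11} must be used), so locker 7 = 6.
The 6 still-open variables draw from only 6 values {5, 7, 8, 9, 10, 11}, so each is used; only locker 6 can be 7, hence locker 6 = 7.
Among the 5 still-open variables, 9 fits only locker 3 (and all 5 values in {5, 8, 9, 10, 11} must be used), so locker 3 = 9.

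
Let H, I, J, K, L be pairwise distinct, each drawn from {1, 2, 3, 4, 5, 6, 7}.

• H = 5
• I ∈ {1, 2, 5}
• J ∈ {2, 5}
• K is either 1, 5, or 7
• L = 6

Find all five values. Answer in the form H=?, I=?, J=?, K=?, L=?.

H must be 5 (only option left). Strike 5 from I, J, K.
J's domain is down to {2}, so J = 2. Strike 2 from I.
L must be 6 (only option left).
That leaves I = 1. So K can't be 1.
That leaves K = 7.

H=5, I=1, J=2, K=7, L=6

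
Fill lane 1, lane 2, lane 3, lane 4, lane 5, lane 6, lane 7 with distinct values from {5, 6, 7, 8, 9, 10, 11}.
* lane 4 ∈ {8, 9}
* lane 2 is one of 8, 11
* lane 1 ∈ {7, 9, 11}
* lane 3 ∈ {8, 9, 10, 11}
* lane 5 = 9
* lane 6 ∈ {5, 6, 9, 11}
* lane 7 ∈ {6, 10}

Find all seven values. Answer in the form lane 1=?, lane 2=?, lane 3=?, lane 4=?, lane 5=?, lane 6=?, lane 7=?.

lane 1=7, lane 2=11, lane 3=10, lane 4=8, lane 5=9, lane 6=5, lane 7=6

lane 5's domain is down to {9}, so lane 5 = 9. Strike 9 from lane 1, lane 3, lane 4, lane 6.
lane 4 has just one choice, so lane 4 = 8. So lane 2, lane 3 can't be 8.
lane 2 must be 11 (only option left). So lane 1, lane 3, lane 6 can't be 11.
lane 3 must be 10 (only option left). So lane 7 can't be 10.
lane 7 must be 6 (only option left). So lane 6 can't be 6.
That leaves lane 1 = 7.
lane 6 has just one choice, so lane 6 = 5.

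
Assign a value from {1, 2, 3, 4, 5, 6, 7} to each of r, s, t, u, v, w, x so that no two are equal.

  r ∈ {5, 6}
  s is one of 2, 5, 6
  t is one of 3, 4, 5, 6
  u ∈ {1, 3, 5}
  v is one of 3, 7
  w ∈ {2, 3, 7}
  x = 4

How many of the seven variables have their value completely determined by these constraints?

2

x must be 4 (only option left). So t can't be 4.
The 6 still-open variables together cover exactly {1, 2, 3, 5, 6, 7} — 6 values for 6 variables — and 1 appears only in u's list, so u = 1.
Determined: u=1, x=4. The other variables each still have more than one consistent value. That makes 2.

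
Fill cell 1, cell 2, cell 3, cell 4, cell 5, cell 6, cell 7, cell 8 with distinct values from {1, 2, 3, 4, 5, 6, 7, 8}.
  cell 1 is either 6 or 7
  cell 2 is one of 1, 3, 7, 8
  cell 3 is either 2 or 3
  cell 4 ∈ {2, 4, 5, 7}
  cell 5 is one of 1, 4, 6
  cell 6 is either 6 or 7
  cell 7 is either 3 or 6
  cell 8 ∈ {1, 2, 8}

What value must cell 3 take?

The 8 variables draw from only 8 values {1, 2, 3, 4, 5, 6, 7, 8}, so each is used; only cell 4 can be 5, hence cell 4 = 5.
The 7 still-open variables draw from only 7 values {1, 2, 3, 4, 6, 7, 8}, so each is used; only cell 5 can be 4, hence cell 5 = 4.
The 2 variables cell 1 and cell 6 are confined to {6, 7}, which locks those values in; drop them from cell 2, cell 7.
cell 7's domain is down to {3}, so cell 7 = 3. Remove 3 from cell 2, cell 3.
So cell 3 = 2.

2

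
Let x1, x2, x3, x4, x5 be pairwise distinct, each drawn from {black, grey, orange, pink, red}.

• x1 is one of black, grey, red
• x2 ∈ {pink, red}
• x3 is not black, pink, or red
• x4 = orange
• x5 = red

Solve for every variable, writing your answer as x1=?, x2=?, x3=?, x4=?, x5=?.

x1=black, x2=pink, x3=grey, x4=orange, x5=red

x4's domain is down to {orange}, so x4 = orange. So x3 can't be orange.
x5's domain is down to {red}, so x5 = red. Eliminate red elsewhere: x1, x2.
x2 has just one choice, so x2 = pink.
That leaves x3 = grey. Remove grey from x1.
x1's domain is down to {black}, so x1 = black.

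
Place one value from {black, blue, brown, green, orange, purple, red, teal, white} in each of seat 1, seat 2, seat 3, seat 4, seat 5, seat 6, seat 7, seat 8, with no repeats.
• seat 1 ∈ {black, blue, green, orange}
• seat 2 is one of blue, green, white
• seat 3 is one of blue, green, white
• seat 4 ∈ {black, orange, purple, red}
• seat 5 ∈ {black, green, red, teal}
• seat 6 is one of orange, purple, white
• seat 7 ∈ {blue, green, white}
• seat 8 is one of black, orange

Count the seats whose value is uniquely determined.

3

The 8 variables together cover exactly {black, blue, green, orange, purple, red, teal, white} — 8 values for 8 variables — and teal appears only in seat 5's list, so seat 5 = teal.
The 7 still-open variables together cover exactly {black, blue, green, orange, purple, red, white} — 7 values for 7 variables — and red appears only in seat 4's list, so seat 4 = red.
The 6 still-open variables draw from only 6 values {black, blue, green, orange, purple, white}, so each is used; only seat 6 can be purple, hence seat 6 = purple.
seat 2, seat 3, seat 7 share exactly the 3 values {blue, green, white}; by pigeonhole those values go to them, so strike blue, green, white from seat 1.
Determined: seat 4=red, seat 5=teal, seat 6=purple. The other seats each still have more than one consistent value. That makes 3.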